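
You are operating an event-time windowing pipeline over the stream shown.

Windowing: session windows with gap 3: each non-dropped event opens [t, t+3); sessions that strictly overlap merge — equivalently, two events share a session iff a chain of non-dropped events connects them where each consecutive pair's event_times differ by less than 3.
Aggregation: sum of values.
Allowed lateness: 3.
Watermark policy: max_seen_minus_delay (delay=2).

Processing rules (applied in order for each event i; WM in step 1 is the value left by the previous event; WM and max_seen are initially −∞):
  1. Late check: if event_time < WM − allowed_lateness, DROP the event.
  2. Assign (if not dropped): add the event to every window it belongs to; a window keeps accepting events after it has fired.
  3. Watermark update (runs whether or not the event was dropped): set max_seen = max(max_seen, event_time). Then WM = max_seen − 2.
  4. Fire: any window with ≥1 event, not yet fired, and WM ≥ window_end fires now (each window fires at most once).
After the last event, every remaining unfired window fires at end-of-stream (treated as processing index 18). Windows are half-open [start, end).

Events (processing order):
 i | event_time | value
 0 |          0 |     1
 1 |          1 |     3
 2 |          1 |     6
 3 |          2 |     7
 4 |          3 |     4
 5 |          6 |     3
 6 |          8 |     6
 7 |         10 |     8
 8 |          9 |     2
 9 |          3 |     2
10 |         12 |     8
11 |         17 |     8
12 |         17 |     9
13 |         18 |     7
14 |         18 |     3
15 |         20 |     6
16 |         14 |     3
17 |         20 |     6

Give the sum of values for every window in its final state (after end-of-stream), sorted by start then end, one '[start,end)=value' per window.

i=0 t=0 v=1: → [0,3); WM=-2
i=1 t=1 v=3: → [0,4); WM=-1
i=2 t=1 v=6: → [0,4); WM=-1
i=3 t=2 v=7: → [0,5); WM=0
i=4 t=3 v=4: → [0,6); WM=1
i=5 t=6 v=3: → [6,9); WM=4
i=6 t=8 v=6: → [6,11); WM=6
i=7 t=10 v=8: → [6,13); WM=8
i=8 t=9 v=2: → [6,13); WM=8
i=9 t=3 v=2: DROP (t<8-3); WM=8
i=10 t=12 v=8: → [6,15); WM=10
i=11 t=17 v=8: → [17,20); WM=15
i=12 t=17 v=9: → [17,20); WM=15
i=13 t=18 v=7: → [17,21); WM=16
i=14 t=18 v=3: → [17,21); WM=16
i=15 t=20 v=6: → [17,23); WM=18
i=16 t=14 v=3: DROP (t<18-3); WM=18
i=17 t=20 v=6: → [17,23); WM=18

[0,6)=21 [6,15)=27 [17,23)=39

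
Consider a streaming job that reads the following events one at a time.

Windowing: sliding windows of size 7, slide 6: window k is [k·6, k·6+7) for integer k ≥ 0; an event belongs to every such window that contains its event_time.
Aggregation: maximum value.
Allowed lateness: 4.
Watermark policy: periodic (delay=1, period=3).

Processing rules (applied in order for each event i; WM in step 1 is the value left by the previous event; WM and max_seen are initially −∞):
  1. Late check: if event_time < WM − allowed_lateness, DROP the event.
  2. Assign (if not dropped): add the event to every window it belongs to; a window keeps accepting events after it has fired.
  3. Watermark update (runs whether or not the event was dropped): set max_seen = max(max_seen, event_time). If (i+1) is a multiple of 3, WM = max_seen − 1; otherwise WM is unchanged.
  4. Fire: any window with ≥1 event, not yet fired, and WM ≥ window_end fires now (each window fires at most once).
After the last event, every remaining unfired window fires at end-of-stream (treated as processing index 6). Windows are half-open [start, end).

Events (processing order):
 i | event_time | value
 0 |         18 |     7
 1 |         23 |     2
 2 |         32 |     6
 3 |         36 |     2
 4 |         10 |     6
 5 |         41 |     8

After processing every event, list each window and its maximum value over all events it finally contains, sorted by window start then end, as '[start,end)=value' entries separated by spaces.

[12,19)=7 [18,25)=7 [30,37)=6 [36,43)=8

i=0 t=18 v=7: → [18,25),[12,19); WM=−∞
i=1 t=23 v=2: → [18,25); WM=−∞
i=2 t=32 v=6: → [30,37); WM=31; [12,19) fires=7 [18,25) fires=7
i=3 t=36 v=2: → [36,43),[30,37); WM=31
i=4 t=10 v=6: DROP (t<31-4); WM=31
i=5 t=41 v=8: → [36,43); WM=40; [30,37) fires=6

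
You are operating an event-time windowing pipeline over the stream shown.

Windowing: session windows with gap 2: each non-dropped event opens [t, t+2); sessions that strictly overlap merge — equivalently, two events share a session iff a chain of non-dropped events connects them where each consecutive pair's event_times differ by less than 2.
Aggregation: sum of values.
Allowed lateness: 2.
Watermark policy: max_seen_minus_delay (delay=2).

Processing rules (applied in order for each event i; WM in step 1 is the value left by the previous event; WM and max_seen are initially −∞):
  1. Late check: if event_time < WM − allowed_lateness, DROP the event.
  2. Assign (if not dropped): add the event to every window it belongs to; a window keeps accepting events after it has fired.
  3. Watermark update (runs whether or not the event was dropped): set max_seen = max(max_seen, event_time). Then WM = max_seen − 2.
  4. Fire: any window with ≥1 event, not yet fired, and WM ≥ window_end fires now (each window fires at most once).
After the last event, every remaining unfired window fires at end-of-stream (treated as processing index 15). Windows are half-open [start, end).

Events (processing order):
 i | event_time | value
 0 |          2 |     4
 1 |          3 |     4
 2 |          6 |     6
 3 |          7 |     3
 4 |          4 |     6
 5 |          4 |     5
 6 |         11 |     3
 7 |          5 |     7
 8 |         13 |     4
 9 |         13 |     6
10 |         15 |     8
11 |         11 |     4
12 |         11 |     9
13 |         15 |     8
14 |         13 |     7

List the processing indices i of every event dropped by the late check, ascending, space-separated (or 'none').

7

i=0 t=2 v=4: → [2,4); WM=0
i=1 t=3 v=4: → [2,5); WM=1
i=2 t=6 v=6: → [6,8); WM=4
i=3 t=7 v=3: → [6,9); WM=5
i=4 t=4 v=6: → [2,6); WM=5
i=5 t=4 v=5: → [2,6); WM=5
i=6 t=11 v=3: → [11,13); WM=9
i=7 t=5 v=7: DROP (t<9-2); WM=9
i=8 t=13 v=4: → [13,15); WM=11
i=9 t=13 v=6: → [13,15); WM=11
i=10 t=15 v=8: → [15,17); WM=13
i=11 t=11 v=4: → [11,13); WM=13
i=12 t=11 v=9: → [11,13); WM=13
i=13 t=15 v=8: → [15,17); WM=13
i=14 t=13 v=7: → [13,15); WM=13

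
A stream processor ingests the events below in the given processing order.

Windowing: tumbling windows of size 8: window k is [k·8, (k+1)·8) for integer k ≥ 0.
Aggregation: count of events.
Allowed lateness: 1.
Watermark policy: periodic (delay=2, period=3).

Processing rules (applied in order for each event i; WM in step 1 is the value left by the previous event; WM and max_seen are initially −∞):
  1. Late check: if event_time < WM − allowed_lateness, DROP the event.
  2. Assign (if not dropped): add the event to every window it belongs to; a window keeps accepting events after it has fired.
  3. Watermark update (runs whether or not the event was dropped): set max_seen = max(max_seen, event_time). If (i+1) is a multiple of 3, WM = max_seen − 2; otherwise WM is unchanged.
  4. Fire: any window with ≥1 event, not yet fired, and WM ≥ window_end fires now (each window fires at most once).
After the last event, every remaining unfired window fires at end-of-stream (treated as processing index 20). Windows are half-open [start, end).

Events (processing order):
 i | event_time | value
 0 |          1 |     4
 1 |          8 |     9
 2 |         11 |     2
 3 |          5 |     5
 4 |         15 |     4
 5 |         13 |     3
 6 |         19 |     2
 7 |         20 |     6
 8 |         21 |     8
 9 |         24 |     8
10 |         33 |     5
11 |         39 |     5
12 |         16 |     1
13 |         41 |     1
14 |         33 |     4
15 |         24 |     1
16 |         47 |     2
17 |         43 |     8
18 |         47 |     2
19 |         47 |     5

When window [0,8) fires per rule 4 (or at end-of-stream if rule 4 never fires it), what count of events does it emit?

1

i=0 t=1 v=4: → [0,8); WM=−∞
i=1 t=8 v=9: → [8,16); WM=−∞
i=2 t=11 v=2: → [8,16); WM=9; [0,8) fires=1
i=3 t=5 v=5: DROP (t<9-1); WM=9
i=4 t=15 v=4: → [8,16); WM=9
i=5 t=13 v=3: → [8,16); WM=13
i=6 t=19 v=2: → [16,24); WM=13
i=7 t=20 v=6: → [16,24); WM=13
i=8 t=21 v=8: → [16,24); WM=19; [8,16) fires=4
i=9 t=24 v=8: → [24,32); WM=19
i=10 t=33 v=5: → [32,40); WM=19
i=11 t=39 v=5: → [32,40); WM=37; [16,24) fires=3 [24,32) fires=1
i=12 t=16 v=1: DROP (t<37-1); WM=37
i=13 t=41 v=1: → [40,48); WM=37
i=14 t=33 v=4: DROP (t<37-1); WM=39
i=15 t=24 v=1: DROP (t<39-1); WM=39
i=16 t=47 v=2: → [40,48); WM=39
i=17 t=43 v=8: → [40,48); WM=45; [32,40) fires=2
i=18 t=47 v=2: → [40,48); WM=45
i=19 t=47 v=5: → [40,48); WM=45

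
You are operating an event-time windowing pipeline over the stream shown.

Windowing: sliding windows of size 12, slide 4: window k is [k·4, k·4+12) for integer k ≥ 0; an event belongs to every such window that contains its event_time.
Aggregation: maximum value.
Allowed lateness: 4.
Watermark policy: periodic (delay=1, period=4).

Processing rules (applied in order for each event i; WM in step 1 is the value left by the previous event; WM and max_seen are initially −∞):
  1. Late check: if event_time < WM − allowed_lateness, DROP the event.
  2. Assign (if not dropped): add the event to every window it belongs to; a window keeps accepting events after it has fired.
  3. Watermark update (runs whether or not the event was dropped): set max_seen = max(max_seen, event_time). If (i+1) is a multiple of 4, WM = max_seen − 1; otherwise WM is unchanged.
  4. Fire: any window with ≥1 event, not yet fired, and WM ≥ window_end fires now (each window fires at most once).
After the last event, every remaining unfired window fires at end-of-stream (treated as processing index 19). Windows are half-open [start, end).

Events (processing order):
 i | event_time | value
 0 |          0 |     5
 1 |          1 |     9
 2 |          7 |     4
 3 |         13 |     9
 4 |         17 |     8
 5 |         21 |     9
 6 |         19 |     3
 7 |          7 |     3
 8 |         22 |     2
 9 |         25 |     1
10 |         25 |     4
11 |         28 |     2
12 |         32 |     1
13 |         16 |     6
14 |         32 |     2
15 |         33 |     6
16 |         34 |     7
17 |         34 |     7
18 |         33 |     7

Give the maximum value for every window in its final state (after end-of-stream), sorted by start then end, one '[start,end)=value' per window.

i=0 t=0 v=5: → [0,12); WM=−∞
i=1 t=1 v=9: → [0,12); WM=−∞
i=2 t=7 v=4: → [4,16),[0,12); WM=−∞
i=3 t=13 v=9: → [12,24),[8,20),[4,16); WM=12; [0,12) fires=9
i=4 t=17 v=8: → [16,28),[12,24),[8,20); WM=12
i=5 t=21 v=9: → [20,32),[16,28),[12,24); WM=12
i=6 t=19 v=3: → [16,28),[12,24),[8,20); WM=12
i=7 t=7 v=3: DROP (t<12-4); WM=20; [4,16) fires=9 [8,20) fires=9
i=8 t=22 v=2: → [20,32),[16,28),[12,24); WM=20
i=9 t=25 v=1: → [24,36),[20,32),[16,28); WM=20
i=10 t=25 v=4: → [24,36),[20,32),[16,28); WM=20
i=11 t=28 v=2: → [28,40),[24,36),[20,32); WM=27; [12,24) fires=9
i=12 t=32 v=1: → [32,44),[28,40),[24,36); WM=27
i=13 t=16 v=6: DROP (t<27-4); WM=27
i=14 t=32 v=2: → [32,44),[28,40),[24,36); WM=27
i=15 t=33 v=6: → [32,44),[28,40),[24,36); WM=32; [16,28) fires=9 [20,32) fires=9
i=16 t=34 v=7: → [32,44),[28,40),[24,36); WM=32
i=17 t=34 v=7: → [32,44),[28,40),[24,36); WM=32
i=18 t=33 v=7: → [32,44),[28,40),[24,36); WM=32

[0,12)=9 [4,16)=9 [8,20)=9 [12,24)=9 [16,28)=9 [20,32)=9 [24,36)=7 [28,40)=7 [32,44)=7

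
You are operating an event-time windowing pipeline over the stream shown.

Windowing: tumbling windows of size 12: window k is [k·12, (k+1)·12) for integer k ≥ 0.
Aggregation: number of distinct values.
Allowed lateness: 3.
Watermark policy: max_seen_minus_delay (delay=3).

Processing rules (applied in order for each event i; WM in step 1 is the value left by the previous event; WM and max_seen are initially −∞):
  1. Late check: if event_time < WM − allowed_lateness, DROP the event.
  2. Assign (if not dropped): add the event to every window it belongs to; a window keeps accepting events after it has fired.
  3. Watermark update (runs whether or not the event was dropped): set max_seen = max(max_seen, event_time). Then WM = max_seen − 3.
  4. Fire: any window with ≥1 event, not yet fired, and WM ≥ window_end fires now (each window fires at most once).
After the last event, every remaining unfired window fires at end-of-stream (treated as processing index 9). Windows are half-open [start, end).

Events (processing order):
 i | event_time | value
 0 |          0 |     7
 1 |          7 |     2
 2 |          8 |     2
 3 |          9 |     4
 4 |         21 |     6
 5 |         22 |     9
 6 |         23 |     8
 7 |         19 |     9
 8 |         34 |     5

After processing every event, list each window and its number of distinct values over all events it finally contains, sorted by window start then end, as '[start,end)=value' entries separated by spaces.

i=0 t=0 v=7: → [0,12); WM=-3
i=1 t=7 v=2: → [0,12); WM=4
i=2 t=8 v=2: → [0,12); WM=5
i=3 t=9 v=4: → [0,12); WM=6
i=4 t=21 v=6: → [12,24); WM=18; [0,12) fires=3
i=5 t=22 v=9: → [12,24); WM=19
i=6 t=23 v=8: → [12,24); WM=20
i=7 t=19 v=9: → [12,24); WM=20
i=8 t=34 v=5: → [24,36); WM=31; [12,24) fires=3

[0,12)=3 [12,24)=3 [24,36)=1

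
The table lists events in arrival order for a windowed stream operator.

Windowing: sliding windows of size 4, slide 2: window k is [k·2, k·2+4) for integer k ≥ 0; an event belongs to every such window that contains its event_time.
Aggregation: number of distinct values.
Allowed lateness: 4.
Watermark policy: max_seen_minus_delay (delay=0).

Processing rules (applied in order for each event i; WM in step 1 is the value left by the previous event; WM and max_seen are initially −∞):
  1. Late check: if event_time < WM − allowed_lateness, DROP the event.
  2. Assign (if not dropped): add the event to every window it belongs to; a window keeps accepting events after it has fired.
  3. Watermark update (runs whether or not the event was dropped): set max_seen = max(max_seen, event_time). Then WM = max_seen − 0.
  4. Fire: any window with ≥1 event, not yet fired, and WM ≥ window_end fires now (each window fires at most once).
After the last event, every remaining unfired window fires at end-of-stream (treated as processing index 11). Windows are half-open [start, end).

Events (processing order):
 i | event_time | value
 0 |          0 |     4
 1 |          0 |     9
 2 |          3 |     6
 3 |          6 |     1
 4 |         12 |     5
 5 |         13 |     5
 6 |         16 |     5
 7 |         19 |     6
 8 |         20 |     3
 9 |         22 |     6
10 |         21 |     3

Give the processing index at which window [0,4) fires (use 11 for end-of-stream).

i=0 t=0 v=4: → [0,4); WM=0
i=1 t=0 v=9: → [0,4); WM=0
i=2 t=3 v=6: → [2,6),[0,4); WM=3
i=3 t=6 v=1: → [6,10),[4,8); WM=6; [0,4) fires=3 [2,6) fires=1
i=4 t=12 v=5: → [12,16),[10,14); WM=12; [4,8) fires=1 [6,10) fires=1
i=5 t=13 v=5: → [12,16),[10,14); WM=13
i=6 t=16 v=5: → [16,20),[14,18); WM=16; [10,14) fires=1 [12,16) fires=1
i=7 t=19 v=6: → [18,22),[16,20); WM=19; [14,18) fires=1
i=8 t=20 v=3: → [20,24),[18,22); WM=20; [16,20) fires=2
i=9 t=22 v=6: → [22,26),[20,24); WM=22; [18,22) fires=2
i=10 t=21 v=3: → [20,24),[18,22); WM=22

3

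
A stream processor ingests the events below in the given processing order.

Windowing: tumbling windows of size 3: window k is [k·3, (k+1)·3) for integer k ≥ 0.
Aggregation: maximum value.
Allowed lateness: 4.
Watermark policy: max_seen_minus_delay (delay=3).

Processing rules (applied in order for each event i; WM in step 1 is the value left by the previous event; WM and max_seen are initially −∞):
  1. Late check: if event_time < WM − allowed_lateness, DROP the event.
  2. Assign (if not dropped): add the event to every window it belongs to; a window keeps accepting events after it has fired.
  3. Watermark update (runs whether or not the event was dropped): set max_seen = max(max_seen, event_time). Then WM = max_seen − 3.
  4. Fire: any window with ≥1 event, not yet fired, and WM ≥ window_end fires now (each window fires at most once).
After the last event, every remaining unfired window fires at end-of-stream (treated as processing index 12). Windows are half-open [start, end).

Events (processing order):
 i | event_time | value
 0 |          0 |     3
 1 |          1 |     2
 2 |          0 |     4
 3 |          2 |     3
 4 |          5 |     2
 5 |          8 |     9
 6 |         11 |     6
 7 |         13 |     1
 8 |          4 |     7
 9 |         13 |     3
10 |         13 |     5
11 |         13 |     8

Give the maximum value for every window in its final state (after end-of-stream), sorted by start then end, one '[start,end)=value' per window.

i=0 t=0 v=3: → [0,3); WM=-3
i=1 t=1 v=2: → [0,3); WM=-2
i=2 t=0 v=4: → [0,3); WM=-2
i=3 t=2 v=3: → [0,3); WM=-1
i=4 t=5 v=2: → [3,6); WM=2
i=5 t=8 v=9: → [6,9); WM=5; [0,3) fires=4
i=6 t=11 v=6: → [9,12); WM=8; [3,6) fires=2
i=7 t=13 v=1: → [12,15); WM=10; [6,9) fires=9
i=8 t=4 v=7: DROP (t<10-4); WM=10
i=9 t=13 v=3: → [12,15); WM=10
i=10 t=13 v=5: → [12,15); WM=10
i=11 t=13 v=8: → [12,15); WM=10

[0,3)=4 [3,6)=2 [6,9)=9 [9,12)=6 [12,15)=8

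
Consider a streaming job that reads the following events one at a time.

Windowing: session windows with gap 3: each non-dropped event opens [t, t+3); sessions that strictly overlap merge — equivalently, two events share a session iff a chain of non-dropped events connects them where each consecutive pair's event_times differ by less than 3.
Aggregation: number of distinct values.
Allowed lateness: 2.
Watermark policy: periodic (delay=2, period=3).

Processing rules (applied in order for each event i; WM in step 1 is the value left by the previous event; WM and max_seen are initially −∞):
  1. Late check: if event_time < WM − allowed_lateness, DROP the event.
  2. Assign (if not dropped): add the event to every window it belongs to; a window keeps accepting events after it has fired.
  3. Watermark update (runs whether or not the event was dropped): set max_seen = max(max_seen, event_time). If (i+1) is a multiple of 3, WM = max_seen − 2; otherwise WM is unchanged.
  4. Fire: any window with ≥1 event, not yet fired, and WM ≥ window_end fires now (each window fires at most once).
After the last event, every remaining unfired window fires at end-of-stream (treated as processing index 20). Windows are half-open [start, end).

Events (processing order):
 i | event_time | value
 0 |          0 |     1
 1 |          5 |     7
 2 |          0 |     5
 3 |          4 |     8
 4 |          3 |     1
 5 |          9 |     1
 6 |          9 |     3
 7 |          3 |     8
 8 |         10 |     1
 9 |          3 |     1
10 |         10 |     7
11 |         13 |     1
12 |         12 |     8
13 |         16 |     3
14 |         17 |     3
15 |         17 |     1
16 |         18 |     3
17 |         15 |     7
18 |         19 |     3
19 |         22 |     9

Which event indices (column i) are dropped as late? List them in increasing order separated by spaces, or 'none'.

7 9

i=0 t=0 v=1: → [0,3); WM=−∞
i=1 t=5 v=7: → [5,8); WM=−∞
i=2 t=0 v=5: → [0,3); WM=3
i=3 t=4 v=8: → [4,8); WM=3
i=4 t=3 v=1: → [3,8); WM=3
i=5 t=9 v=1: → [9,12); WM=7
i=6 t=9 v=3: → [9,12); WM=7
i=7 t=3 v=8: DROP (t<7-2); WM=7
i=8 t=10 v=1: → [9,13); WM=8
i=9 t=3 v=1: DROP (t<8-2); WM=8
i=10 t=10 v=7: → [9,13); WM=8
i=11 t=13 v=1: → [13,16); WM=11
i=12 t=12 v=8: → [9,16); WM=11
i=13 t=16 v=3: → [16,19); WM=11
i=14 t=17 v=3: → [16,20); WM=15
i=15 t=17 v=1: → [16,20); WM=15
i=16 t=18 v=3: → [16,21); WM=15
i=17 t=15 v=7: → [9,21); WM=16
i=18 t=19 v=3: → [9,22); WM=16
i=19 t=22 v=9: → [22,25); WM=16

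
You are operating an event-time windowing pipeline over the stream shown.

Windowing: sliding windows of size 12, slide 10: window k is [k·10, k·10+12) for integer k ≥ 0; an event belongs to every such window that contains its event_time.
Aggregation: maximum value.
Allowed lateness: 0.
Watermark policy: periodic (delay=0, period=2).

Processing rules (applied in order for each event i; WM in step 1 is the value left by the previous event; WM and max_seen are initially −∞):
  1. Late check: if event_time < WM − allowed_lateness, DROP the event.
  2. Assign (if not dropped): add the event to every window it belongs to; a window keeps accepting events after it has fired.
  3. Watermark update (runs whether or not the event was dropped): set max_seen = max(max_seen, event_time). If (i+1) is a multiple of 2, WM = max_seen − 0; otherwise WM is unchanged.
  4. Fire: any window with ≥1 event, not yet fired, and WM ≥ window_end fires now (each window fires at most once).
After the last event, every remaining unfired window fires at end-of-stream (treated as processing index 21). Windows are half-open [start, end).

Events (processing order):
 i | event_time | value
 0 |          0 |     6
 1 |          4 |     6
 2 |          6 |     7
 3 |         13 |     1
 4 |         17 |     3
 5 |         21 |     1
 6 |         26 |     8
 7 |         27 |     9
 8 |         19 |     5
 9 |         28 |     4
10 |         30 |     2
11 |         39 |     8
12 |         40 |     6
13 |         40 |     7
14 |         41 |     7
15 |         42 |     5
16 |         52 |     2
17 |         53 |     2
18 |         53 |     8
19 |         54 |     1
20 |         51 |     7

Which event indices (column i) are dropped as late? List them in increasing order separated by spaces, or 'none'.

8 20

i=0 t=0 v=6: → [0,12); WM=−∞
i=1 t=4 v=6: → [0,12); WM=4
i=2 t=6 v=7: → [0,12); WM=4
i=3 t=13 v=1: → [10,22); WM=13; [0,12) fires=7
i=4 t=17 v=3: → [10,22); WM=13
i=5 t=21 v=1: → [20,32),[10,22); WM=21
i=6 t=26 v=8: → [20,32); WM=21
i=7 t=27 v=9: → [20,32); WM=27; [10,22) fires=3
i=8 t=19 v=5: DROP (t<27-0); WM=27
i=9 t=28 v=4: → [20,32); WM=28
i=10 t=30 v=2: → [30,42),[20,32); WM=28
i=11 t=39 v=8: → [30,42); WM=39; [20,32) fires=9
i=12 t=40 v=6: → [40,52),[30,42); WM=39
i=13 t=40 v=7: → [40,52),[30,42); WM=40
i=14 t=41 v=7: → [40,52),[30,42); WM=40
i=15 t=42 v=5: → [40,52); WM=42; [30,42) fires=8
i=16 t=52 v=2: → [50,62); WM=42
i=17 t=53 v=2: → [50,62); WM=53; [40,52) fires=7
i=18 t=53 v=8: → [50,62); WM=53
i=19 t=54 v=1: → [50,62); WM=54
i=20 t=51 v=7: DROP (t<54-0); WM=54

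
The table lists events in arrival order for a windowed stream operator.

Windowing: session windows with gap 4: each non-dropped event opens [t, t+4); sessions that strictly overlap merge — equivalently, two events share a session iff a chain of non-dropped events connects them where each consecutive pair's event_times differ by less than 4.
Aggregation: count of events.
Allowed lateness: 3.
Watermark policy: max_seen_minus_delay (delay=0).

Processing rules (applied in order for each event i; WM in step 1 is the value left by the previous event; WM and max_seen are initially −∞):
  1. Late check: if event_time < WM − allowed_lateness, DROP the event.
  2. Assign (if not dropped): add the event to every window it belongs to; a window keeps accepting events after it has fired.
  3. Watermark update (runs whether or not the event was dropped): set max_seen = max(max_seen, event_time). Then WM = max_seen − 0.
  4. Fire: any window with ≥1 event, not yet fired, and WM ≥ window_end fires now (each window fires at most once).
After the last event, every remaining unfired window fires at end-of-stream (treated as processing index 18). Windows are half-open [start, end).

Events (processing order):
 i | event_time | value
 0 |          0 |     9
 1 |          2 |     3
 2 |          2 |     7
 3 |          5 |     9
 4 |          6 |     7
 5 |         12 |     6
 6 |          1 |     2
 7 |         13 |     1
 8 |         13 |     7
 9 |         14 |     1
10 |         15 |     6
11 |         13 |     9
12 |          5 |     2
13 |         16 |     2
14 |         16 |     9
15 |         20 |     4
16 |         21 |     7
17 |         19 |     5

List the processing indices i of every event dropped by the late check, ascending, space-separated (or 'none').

6 12

i=0 t=0 v=9: → [0,4); WM=0
i=1 t=2 v=3: → [0,6); WM=2
i=2 t=2 v=7: → [0,6); WM=2
i=3 t=5 v=9: → [0,9); WM=5
i=4 t=6 v=7: → [0,10); WM=6
i=5 t=12 v=6: → [12,16); WM=12
i=6 t=1 v=2: DROP (t<12-3); WM=12
i=7 t=13 v=1: → [12,17); WM=13
i=8 t=13 v=7: → [12,17); WM=13
i=9 t=14 v=1: → [12,18); WM=14
i=10 t=15 v=6: → [12,19); WM=15
i=11 t=13 v=9: → [12,19); WM=15
i=12 t=5 v=2: DROP (t<15-3); WM=15
i=13 t=16 v=2: → [12,20); WM=16
i=14 t=16 v=9: → [12,20); WM=16
i=15 t=20 v=4: → [20,24); WM=20
i=16 t=21 v=7: → [20,25); WM=21
i=17 t=19 v=5: → [12,25); WM=21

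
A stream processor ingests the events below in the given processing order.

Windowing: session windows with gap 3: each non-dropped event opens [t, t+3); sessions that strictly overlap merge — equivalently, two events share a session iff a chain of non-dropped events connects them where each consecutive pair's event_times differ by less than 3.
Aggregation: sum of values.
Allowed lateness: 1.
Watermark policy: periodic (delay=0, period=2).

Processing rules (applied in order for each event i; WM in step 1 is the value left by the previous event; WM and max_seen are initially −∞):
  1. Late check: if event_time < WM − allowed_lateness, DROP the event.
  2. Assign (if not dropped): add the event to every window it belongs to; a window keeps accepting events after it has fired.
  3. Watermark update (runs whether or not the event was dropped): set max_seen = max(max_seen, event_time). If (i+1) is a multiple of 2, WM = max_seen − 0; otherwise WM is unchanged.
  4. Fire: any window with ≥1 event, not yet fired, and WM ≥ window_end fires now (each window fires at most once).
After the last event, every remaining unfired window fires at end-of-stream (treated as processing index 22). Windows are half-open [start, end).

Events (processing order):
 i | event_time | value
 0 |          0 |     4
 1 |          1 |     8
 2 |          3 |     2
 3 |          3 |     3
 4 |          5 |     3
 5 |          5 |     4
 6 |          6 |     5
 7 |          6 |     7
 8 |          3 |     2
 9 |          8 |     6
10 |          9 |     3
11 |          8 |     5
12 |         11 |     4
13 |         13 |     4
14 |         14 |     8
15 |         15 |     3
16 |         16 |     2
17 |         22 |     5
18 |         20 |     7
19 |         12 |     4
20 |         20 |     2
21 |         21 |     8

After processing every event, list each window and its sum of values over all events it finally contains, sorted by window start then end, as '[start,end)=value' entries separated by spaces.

[0,19)=71 [21,25)=13

i=0 t=0 v=4: → [0,3); WM=−∞
i=1 t=1 v=8: → [0,4); WM=1
i=2 t=3 v=2: → [0,6); WM=1
i=3 t=3 v=3: → [0,6); WM=3
i=4 t=5 v=3: → [0,8); WM=3
i=5 t=5 v=4: → [0,8); WM=5
i=6 t=6 v=5: → [0,9); WM=5
i=7 t=6 v=7: → [0,9); WM=6
i=8 t=3 v=2: DROP (t<6-1); WM=6
i=9 t=8 v=6: → [0,11); WM=8
i=10 t=9 v=3: → [0,12); WM=8
i=11 t=8 v=5: → [0,12); WM=9
i=12 t=11 v=4: → [0,14); WM=9
i=13 t=13 v=4: → [0,16); WM=13
i=14 t=14 v=8: → [0,17); WM=13
i=15 t=15 v=3: → [0,18); WM=15
i=16 t=16 v=2: → [0,19); WM=15
i=17 t=22 v=5: → [22,25); WM=22
i=18 t=20 v=7: DROP (t<22-1); WM=22
i=19 t=12 v=4: DROP (t<22-1); WM=22
i=20 t=20 v=2: DROP (t<22-1); WM=22
i=21 t=21 v=8: → [21,25); WM=22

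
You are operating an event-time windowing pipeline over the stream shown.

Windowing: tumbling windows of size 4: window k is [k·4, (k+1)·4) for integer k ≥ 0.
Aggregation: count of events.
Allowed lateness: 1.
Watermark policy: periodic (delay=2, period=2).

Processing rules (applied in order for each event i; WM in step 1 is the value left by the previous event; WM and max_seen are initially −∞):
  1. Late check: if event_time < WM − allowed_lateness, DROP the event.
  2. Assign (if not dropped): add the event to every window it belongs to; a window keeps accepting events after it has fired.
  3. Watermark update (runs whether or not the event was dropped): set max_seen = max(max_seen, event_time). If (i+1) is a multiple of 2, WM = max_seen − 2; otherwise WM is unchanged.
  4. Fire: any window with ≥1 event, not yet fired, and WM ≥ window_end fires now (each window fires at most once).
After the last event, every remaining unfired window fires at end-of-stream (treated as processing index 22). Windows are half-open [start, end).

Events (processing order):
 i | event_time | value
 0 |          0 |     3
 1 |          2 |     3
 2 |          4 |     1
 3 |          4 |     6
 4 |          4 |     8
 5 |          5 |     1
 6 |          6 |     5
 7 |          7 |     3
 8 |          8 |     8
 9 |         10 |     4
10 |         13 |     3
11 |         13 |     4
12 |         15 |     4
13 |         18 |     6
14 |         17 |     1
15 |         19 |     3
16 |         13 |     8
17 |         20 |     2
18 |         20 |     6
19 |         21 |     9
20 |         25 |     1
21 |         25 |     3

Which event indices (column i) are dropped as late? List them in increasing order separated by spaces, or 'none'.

16

i=0 t=0 v=3: → [0,4); WM=−∞
i=1 t=2 v=3: → [0,4); WM=0
i=2 t=4 v=1: → [4,8); WM=0
i=3 t=4 v=6: → [4,8); WM=2
i=4 t=4 v=8: → [4,8); WM=2
i=5 t=5 v=1: → [4,8); WM=3
i=6 t=6 v=5: → [4,8); WM=3
i=7 t=7 v=3: → [4,8); WM=5; [0,4) fires=2
i=8 t=8 v=8: → [8,12); WM=5
i=9 t=10 v=4: → [8,12); WM=8; [4,8) fires=6
i=10 t=13 v=3: → [12,16); WM=8
i=11 t=13 v=4: → [12,16); WM=11
i=12 t=15 v=4: → [12,16); WM=11
i=13 t=18 v=6: → [16,20); WM=16; [8,12) fires=2 [12,16) fires=3
i=14 t=17 v=1: → [16,20); WM=16
i=15 t=19 v=3: → [16,20); WM=17
i=16 t=13 v=8: DROP (t<17-1); WM=17
i=17 t=20 v=2: → [20,24); WM=18
i=18 t=20 v=6: → [20,24); WM=18
i=19 t=21 v=9: → [20,24); WM=19
i=20 t=25 v=1: → [24,28); WM=19
i=21 t=25 v=3: → [24,28); WM=23; [16,20) fires=3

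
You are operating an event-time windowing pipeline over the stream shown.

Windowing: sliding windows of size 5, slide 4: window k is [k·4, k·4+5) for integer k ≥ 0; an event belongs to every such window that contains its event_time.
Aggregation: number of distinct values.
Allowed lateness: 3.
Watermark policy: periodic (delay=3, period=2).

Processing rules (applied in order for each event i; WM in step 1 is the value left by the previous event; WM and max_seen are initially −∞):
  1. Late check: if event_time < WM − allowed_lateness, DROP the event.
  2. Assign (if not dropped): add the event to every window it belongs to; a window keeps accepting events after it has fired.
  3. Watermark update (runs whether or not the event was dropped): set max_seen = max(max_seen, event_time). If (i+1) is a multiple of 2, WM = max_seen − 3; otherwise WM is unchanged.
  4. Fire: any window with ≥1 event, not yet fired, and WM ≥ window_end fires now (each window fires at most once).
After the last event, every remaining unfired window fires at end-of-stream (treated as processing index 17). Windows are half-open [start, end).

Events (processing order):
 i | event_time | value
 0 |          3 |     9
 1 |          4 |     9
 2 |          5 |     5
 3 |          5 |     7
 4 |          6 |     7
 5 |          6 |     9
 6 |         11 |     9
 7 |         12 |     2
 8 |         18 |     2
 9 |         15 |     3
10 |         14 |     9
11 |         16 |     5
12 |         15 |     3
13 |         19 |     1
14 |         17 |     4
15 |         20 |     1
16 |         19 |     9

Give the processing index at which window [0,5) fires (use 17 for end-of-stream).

7

i=0 t=3 v=9: → [0,5); WM=−∞
i=1 t=4 v=9: → [4,9),[0,5); WM=1
i=2 t=5 v=5: → [4,9); WM=1
i=3 t=5 v=7: → [4,9); WM=2
i=4 t=6 v=7: → [4,9); WM=2
i=5 t=6 v=9: → [4,9); WM=3
i=6 t=11 v=9: → [8,13); WM=3
i=7 t=12 v=2: → [12,17),[8,13); WM=9; [0,5) fires=1 [4,9) fires=3
i=8 t=18 v=2: → [16,21); WM=9
i=9 t=15 v=3: → [12,17); WM=15; [8,13) fires=2
i=10 t=14 v=9: → [12,17); WM=15
i=11 t=16 v=5: → [16,21),[12,17); WM=15
i=12 t=15 v=3: → [12,17); WM=15
i=13 t=19 v=1: → [16,21); WM=16
i=14 t=17 v=4: → [16,21); WM=16
i=15 t=20 v=1: → [20,25),[16,21); WM=17; [12,17) fires=4
i=16 t=19 v=9: → [16,21); WM=17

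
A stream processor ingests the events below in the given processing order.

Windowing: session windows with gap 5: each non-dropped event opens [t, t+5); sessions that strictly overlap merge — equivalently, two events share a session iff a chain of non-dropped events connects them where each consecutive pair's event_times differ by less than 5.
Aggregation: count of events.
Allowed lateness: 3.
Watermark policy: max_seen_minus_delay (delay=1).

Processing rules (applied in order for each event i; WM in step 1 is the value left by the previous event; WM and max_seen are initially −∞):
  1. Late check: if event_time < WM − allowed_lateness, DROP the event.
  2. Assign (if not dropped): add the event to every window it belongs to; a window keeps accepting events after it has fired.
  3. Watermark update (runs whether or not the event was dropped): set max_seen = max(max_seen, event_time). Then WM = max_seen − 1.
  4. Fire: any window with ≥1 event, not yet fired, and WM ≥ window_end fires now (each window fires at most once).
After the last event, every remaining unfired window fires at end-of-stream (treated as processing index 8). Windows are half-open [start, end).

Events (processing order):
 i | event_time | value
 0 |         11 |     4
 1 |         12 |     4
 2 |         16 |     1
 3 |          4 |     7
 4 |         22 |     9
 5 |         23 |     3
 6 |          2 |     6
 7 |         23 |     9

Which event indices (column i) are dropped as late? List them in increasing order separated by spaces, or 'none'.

3 6

i=0 t=11 v=4: → [11,16); WM=10
i=1 t=12 v=4: → [11,17); WM=11
i=2 t=16 v=1: → [11,21); WM=15
i=3 t=4 v=7: DROP (t<15-3); WM=15
i=4 t=22 v=9: → [22,27); WM=21
i=5 t=23 v=3: → [22,28); WM=22
i=6 t=2 v=6: DROP (t<22-3); WM=22
i=7 t=23 v=9: → [22,28); WM=22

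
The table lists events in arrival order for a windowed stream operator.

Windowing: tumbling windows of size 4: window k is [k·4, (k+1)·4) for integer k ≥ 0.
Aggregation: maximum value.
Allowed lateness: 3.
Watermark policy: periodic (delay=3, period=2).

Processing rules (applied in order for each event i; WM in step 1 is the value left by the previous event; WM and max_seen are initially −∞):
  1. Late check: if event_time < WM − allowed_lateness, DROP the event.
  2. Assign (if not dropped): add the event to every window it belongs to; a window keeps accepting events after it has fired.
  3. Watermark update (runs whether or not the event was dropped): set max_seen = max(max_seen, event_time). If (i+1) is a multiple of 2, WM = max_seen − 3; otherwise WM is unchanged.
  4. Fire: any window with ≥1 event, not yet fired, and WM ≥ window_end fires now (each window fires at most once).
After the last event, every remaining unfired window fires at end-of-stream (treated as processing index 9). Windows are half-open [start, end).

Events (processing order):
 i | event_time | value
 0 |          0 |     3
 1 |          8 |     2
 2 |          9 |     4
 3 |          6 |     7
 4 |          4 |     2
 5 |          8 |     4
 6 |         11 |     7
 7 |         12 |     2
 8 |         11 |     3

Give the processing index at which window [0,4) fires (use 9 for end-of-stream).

i=0 t=0 v=3: → [0,4); WM=−∞
i=1 t=8 v=2: → [8,12); WM=5; [0,4) fires=3
i=2 t=9 v=4: → [8,12); WM=5
i=3 t=6 v=7: → [4,8); WM=6
i=4 t=4 v=2: → [4,8); WM=6
i=5 t=8 v=4: → [8,12); WM=6
i=6 t=11 v=7: → [8,12); WM=6
i=7 t=12 v=2: → [12,16); WM=9; [4,8) fires=7
i=8 t=11 v=3: → [8,12); WM=9

1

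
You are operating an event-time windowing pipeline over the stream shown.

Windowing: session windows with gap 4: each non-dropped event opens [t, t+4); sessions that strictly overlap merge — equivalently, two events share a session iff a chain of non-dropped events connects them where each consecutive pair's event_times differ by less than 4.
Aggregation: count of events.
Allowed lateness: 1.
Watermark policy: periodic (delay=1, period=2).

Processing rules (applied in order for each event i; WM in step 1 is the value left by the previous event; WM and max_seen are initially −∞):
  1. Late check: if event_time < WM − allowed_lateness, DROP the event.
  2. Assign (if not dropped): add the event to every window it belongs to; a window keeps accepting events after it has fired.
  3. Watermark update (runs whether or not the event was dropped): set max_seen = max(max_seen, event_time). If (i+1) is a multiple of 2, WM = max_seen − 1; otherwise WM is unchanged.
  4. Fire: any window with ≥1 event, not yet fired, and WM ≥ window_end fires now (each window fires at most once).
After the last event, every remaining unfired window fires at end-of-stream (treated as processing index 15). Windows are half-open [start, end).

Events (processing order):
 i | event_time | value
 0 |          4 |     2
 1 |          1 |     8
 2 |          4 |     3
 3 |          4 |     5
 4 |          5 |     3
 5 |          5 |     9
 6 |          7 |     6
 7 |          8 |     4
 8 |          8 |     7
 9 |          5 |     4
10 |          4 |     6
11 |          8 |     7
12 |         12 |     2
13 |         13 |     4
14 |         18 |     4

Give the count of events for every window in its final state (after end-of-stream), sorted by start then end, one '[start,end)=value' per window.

i=0 t=4 v=2: → [4,8); WM=−∞
i=1 t=1 v=8: → [1,8); WM=3
i=2 t=4 v=3: → [1,8); WM=3
i=3 t=4 v=5: → [1,8); WM=3
i=4 t=5 v=3: → [1,9); WM=3
i=5 t=5 v=9: → [1,9); WM=4
i=6 t=7 v=6: → [1,11); WM=4
i=7 t=8 v=4: → [1,12); WM=7
i=8 t=8 v=7: → [1,12); WM=7
i=9 t=5 v=4: DROP (t<7-1); WM=7
i=10 t=4 v=6: DROP (t<7-1); WM=7
i=11 t=8 v=7: → [1,12); WM=7
i=12 t=12 v=2: → [12,16); WM=7
i=13 t=13 v=4: → [12,17); WM=12
i=14 t=18 v=4: → [18,22); WM=12

[1,12)=10 [12,17)=2 [18,22)=1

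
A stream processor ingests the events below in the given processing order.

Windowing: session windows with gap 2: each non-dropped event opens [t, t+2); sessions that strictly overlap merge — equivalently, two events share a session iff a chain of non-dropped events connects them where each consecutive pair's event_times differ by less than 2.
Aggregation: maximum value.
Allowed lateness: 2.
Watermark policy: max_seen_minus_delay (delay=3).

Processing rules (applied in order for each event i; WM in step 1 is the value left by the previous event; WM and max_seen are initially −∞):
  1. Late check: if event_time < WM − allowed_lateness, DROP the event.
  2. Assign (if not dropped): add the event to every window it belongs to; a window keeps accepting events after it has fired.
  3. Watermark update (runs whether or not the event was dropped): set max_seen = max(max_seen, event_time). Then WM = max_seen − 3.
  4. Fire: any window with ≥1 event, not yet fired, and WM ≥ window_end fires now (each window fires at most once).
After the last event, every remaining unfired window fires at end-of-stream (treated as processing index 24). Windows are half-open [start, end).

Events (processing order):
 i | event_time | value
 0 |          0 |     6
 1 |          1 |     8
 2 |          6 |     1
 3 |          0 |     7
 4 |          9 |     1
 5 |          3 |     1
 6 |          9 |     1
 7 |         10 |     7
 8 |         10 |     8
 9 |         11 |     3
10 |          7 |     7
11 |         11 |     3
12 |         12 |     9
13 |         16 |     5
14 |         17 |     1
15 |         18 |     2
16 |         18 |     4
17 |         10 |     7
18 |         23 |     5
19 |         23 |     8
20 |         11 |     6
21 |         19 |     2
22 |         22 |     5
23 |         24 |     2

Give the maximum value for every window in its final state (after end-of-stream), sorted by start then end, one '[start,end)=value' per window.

i=0 t=0 v=6: → [0,2); WM=-3
i=1 t=1 v=8: → [0,3); WM=-2
i=2 t=6 v=1: → [6,8); WM=3
i=3 t=0 v=7: DROP (t<3-2); WM=3
i=4 t=9 v=1: → [9,11); WM=6
i=5 t=3 v=1: DROP (t<6-2); WM=6
i=6 t=9 v=1: → [9,11); WM=6
i=7 t=10 v=7: → [9,12); WM=7
i=8 t=10 v=8: → [9,12); WM=7
i=9 t=11 v=3: → [9,13); WM=8
i=10 t=7 v=7: → [6,9); WM=8
i=11 t=11 v=3: → [9,13); WM=8
i=12 t=12 v=9: → [9,14); WM=9
i=13 t=16 v=5: → [16,18); WM=13
i=14 t=17 v=1: → [16,19); WM=14
i=15 t=18 v=2: → [16,20); WM=15
i=16 t=18 v=4: → [16,20); WM=15
i=17 t=10 v=7: DROP (t<15-2); WM=15
i=18 t=23 v=5: → [23,25); WM=20
i=19 t=23 v=8: → [23,25); WM=20
i=20 t=11 v=6: DROP (t<20-2); WM=20
i=21 t=19 v=2: → [16,21); WM=20
i=22 t=22 v=5: → [22,25); WM=20
i=23 t=24 v=2: → [22,26); WM=21

[0,3)=8 [6,9)=7 [9,14)=9 [16,21)=5 [22,26)=8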